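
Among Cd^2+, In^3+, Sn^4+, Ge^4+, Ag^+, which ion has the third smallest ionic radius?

In^3+

Tabulating Z and e⁻: Ge^4+ has 28 e⁻ (Z=32), Sn^4+ has 46 e⁻ (Z=50), In^3+ has 46 e⁻ (Z=49), Cd^2+ has 46 e⁻ (Z=48), Ag^+ has 46 e⁻ (Z=47). Ge^4+ < Sn^4+ (same group, 1 shell fewer); Sn^4+ < In^3+ (isoelectronic, higher Z=50 is smaller); In^3+ < Cd^2+ (isoelectronic, higher Z=49 is smaller); Cd^2+ < Ag^+ (isoelectronic, higher Z=48 is smaller).
Full ascending order: Ge^4+ < Sn^4+ < In^3+ < Cd^2+ < Ag^+. Counting from the smallest, position 3 is In^3+.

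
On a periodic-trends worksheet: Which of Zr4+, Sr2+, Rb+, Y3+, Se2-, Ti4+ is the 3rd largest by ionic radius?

Sr2+

First list Z and electron count for each: Ti4+: 18 e⁻, Z=22, Zr4+: 36 e⁻, Z=40, Y3+: 36 e⁻, Z=39, Sr2+: 36 e⁻, Z=38, Rb+: 36 e⁻, Z=37, Se2-: 36 e⁻, Z=34. Ti4+ < Zr4+ (same group, 1 shell fewer); Zr4+ < Y3+ (isoelectronic, higher Z=40 is smaller); Y3+ < Sr2+ (isoelectronic, higher Z=39 is smaller); Sr2+ < Rb+ (isoelectronic, higher Z=38 is smaller); Rb+ < Se2- (isoelectronic, higher Z=37 is smaller).
That gives Ti4+ < Zr4+ < Y3+ < Sr2+ < Rb+ < Se2-. From the largest end, number 3 is Sr2+.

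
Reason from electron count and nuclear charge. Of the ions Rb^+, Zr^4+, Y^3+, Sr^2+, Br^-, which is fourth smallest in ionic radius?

These species are isoelectronic with 36 electrons. The only difference is the number of protons: Zr^4+ (Z=40), Y^3+ (Z=39), Sr^2+ (Z=38), Rb^+ (Z=37), Br^- (Z=35). The strongest nuclear pull (Zr^4+) gives the smallest ion.
Full ascending order: Zr^4+ < Y^3+ < Sr^2+ < Rb^+ < Br^-. Counting from the smallest, position 4 is Rb^+.

Rb^+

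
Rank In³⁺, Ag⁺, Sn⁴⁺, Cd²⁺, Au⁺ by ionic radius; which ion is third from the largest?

First list Z and electron count for each: Sn⁴⁺: 46 e⁻, Z=50, In³⁺: 46 e⁻, Z=49, Cd²⁺: 46 e⁻, Z=48, Ag⁺: 46 e⁻, Z=47, Au⁺: 78 e⁻, Z=79. Sn⁴⁺ < In³⁺ (isoelectronic, higher Z=50 is smaller); In³⁺ < Cd²⁺ (both 46 e⁻, Z=49>48); Cd²⁺ < Ag⁺ (isoelectronic, higher Z=48 is smaller); Ag⁺ < Au⁺ (same group, 1 shell fewer).
Ordering: Sn⁴⁺ < In³⁺ < Cd²⁺ < Ag⁺ < Au⁺. The third largest is Cd²⁺.

Cd²⁺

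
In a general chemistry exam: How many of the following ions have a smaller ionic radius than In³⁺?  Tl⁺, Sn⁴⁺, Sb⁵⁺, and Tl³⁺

2

Work out protons and electrons: Sb⁵⁺ (Z=51, 46 e⁻), Sn⁴⁺ (Z=50, 46 e⁻), In³⁺ (Z=49, 46 e⁻), Tl³⁺ (Z=81, 78 e⁻), Tl⁺ (Z=81, 80 e⁻). Sb⁵⁺ < Sn⁴⁺ (isoelectronic, higher Z=51 is smaller); Sn⁴⁺ < In³⁺ (both 46 e⁻, Z=50>49); In³⁺ < Tl³⁺ (same group, period 5 vs 6); Tl³⁺ < Tl⁺ (same element, +3 vs +1).
Placing each against In³⁺: smaller — Sb⁵⁺, Sn⁴⁺; larger — Tl³⁺, Tl⁺. So 2 are smaller.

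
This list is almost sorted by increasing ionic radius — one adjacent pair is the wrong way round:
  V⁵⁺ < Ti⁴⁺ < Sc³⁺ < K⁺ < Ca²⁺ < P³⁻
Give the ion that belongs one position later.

K⁺

Scanning neighbour by neighbour, only K⁺/Ca²⁺ violates a trend: Ca²⁺ and K⁺ share 18 electrons; the higher nuclear charge on Ca (Z=20) contracts it more, so Ca²⁺ < K⁺. That makes K⁺ the one sitting a position early relative to where it belongs.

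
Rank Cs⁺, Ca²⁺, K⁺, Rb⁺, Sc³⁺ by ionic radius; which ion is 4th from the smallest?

Rb⁺

Work out protons and electrons: Sc³⁺ has 18 e⁻ (Z=21), Ca²⁺ has 18 e⁻ (Z=20), K⁺ has 18 e⁻ (Z=19), Rb⁺ has 36 e⁻ (Z=37), Cs⁺ has 54 e⁻ (Z=55). Sc³⁺ < Ca²⁺ (isoelectronic, higher Z=21 is smaller); Ca²⁺ < K⁺ (both 18 e⁻, Z=20>19); K⁺ < Rb⁺ (same group, 1 shell fewer); Rb⁺ < Cs⁺ (same group, period 5 vs 6).
Ordering: Sc³⁺ < Ca²⁺ < K⁺ < Rb⁺ < Cs⁺. The 4th smallest is Rb⁺.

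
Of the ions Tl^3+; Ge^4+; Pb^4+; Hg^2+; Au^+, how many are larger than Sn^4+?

First list Z and electron count for each: Ge^4+: 28 e⁻, Z=32, Sn^4+: 46 e⁻, Z=50, Pb^4+: 78 e⁻, Z=82, Tl^3+: 78 e⁻, Z=81, Hg^2+: 78 e⁻, Z=80, Au^+: 78 e⁻, Z=79. Ge^4+ < Sn^4+ (same group, 1 shell fewer); Sn^4+ < Pb^4+ (same group, period 5 vs 6); Pb^4+ < Tl^3+ (isoelectronic, higher Z=82 is smaller); Tl^3+ < Hg^2+ (isoelectronic, higher Z=81 is smaller); Hg^2+ < Au^+ (isoelectronic, higher Z=80 is smaller).
Overall: Ge^4+ < Sn^4+ < Pb^4+ < Tl^3+ < Hg^2+ < Au^+. Sn^4+ has 1 below it and 4 above. That's 4.

4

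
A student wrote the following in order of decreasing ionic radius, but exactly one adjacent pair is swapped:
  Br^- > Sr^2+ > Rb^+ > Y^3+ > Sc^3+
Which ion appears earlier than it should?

Sr^2+

Check each adjacent pair. Sr^2+ and Rb^+ are reversed: they are isoelectronic (36 e⁻) and Sr has more protons than Rb (38 vs 37), making Sr^2+ smaller. No other neighbouring pair contradicts the periodic trends, so Sr^2+ is the ion listed too early.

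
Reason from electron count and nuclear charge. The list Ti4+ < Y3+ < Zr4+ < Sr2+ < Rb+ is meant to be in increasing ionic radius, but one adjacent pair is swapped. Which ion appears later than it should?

Zr4+

Compare adjacent ions: both have 36 electrons but Z(Zr)=40 > Z(Y)=39, so Zr4+ should be the smaller of the two — yet in this increasing list Y3+ sits before Zr4+. Nothing else is reversed, so Zr4+ should move one place to the left.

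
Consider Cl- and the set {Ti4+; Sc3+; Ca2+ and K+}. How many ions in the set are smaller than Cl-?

Each ion has 18 electrons. The ranking follows nuclear charge in reverse — greater Z gives a smaller radius. Ti4+ (Z=22), Sc3+ (Z=21), Ca2+ (Z=20), K+ (Z=19), Cl- (Z=17).
Relative to Cl-, the ions that are smaller are Ti4+, Sc3+, Ca2+, K+. That's 4.

4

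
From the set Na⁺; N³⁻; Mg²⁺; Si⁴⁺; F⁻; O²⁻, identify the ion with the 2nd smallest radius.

Mg²⁺

All of these have 10 electrons (isoelectronic). With the same electron cloud, the ion with the most protons pulls it in tightest. Nuclear charges: Si⁴⁺ (Z=14), Mg²⁺ (Z=12), Na⁺ (Z=11), F⁻ (Z=9), O²⁻ (Z=8), N³⁻ (Z=7). Highest Z is smallest.
That gives Si⁴⁺ < Mg²⁺ < Na⁺ < F⁻ < O²⁻ < N³⁻. From the smallest end, number 2 is Mg²⁺.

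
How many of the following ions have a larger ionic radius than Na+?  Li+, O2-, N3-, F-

3

First list Z and electron count for each: Li+ (Z=3, 2 e⁻), Na+ (Z=11, 10 e⁻), F- (Z=9, 10 e⁻), O2- (Z=8, 10 e⁻), N3- (Z=7, 10 e⁻). Li+ < Na+ (same group, 1 shell fewer); Na+ < F- (isoelectronic, higher Z=11 is smaller); F- < O2- (both 10 e⁻, Z=9>8); O2- < N3- (isoelectronic, higher Z=8 is smaller).
Ordering all of them (including Na+) by radius gives Li+ < Na+ < F- < O2- < N3-. That's 3.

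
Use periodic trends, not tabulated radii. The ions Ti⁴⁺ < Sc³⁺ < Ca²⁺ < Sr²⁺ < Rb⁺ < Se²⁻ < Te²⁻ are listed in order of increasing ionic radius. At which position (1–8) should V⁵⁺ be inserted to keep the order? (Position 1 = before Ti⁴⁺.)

1

V⁵⁺: 18 e⁻, Z=23, Ti⁴⁺: 18 e⁻, Z=22, Sc³⁺: 18 e⁻, Z=21, Ca²⁺: 18 e⁻, Z=20, Sr²⁺: 36 e⁻, Z=38, Rb⁺: 36 e⁻, Z=37, Se²⁻: 36 e⁻, Z=34, Te²⁻: 54 e⁻, Z=52. V⁵⁺ < Ti⁴⁺ (both 18 e⁻, Z=23>22); Ti⁴⁺ < Sc³⁺ (isoelectronic, higher Z=22 is smaller); Sc³⁺ < Ca²⁺ (both 18 e⁻, Z=21>20); Ca²⁺ < Sr²⁺ (same group, period 4 vs 5); Sr²⁺ < Rb⁺ (isoelectronic, higher Z=38 is smaller); Rb⁺ < Se²⁻ (both 36 e⁻, Z=37>34); Se²⁻ < Te²⁻ (same group, period 4 vs 5).
Putting V⁵⁺ in gives V⁵⁺ < Ti⁴⁺ < Sc³⁺ < Ca²⁺ < Sr²⁺ < Rb⁺ < Se²⁻ < Te²⁻; it lands at slot 1.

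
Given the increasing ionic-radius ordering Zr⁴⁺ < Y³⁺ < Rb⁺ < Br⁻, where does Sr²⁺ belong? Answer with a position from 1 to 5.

3

All of these have 36 electrons (isoelectronic). With the same electron cloud, the ion with the most protons pulls it in tightest. Nuclear charges: Zr⁴⁺ (Z=40), Y³⁺ (Z=39), Sr²⁺ (Z=38), Rb⁺ (Z=37), Br⁻ (Z=35). Highest Z is smallest.
Merged order: Zr⁴⁺ < Y³⁺ < Sr²⁺ < Rb⁺ < Br⁻ — Sr²⁺ is number 3.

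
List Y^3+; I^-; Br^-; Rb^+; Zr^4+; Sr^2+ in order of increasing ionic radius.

First list Z and electron count for each: Zr^4+: 36 e⁻, Z=40, Y^3+: 36 e⁻, Z=39, Sr^2+: 36 e⁻, Z=38, Rb^+: 36 e⁻, Z=37, Br^-: 36 e⁻, Z=35, I^-: 54 e⁻, Z=53. Zr^4+ < Y^3+ (both 36 e⁻, Z=40>39); Y^3+ < Sr^2+ (both 36 e⁻, Z=39>38); Sr^2+ < Rb^+ (isoelectronic, higher Z=38 is smaller); Rb^+ < Br^- (isoelectronic, higher Z=37 is smaller); Br^- < I^- (same group, period 4 vs 5).

Zr^4+ < Y^3+ < Sr^2+ < Rb^+ < Br^- < I^-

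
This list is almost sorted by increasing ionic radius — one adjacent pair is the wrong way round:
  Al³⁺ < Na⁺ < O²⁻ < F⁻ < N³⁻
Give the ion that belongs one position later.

O²⁻

Compare adjacent ions: both have 10 electrons but Z(F)=9 > Z(O)=8, so F⁻ should be the smaller of the two — yet in this increasing list O²⁻ sits before F⁻. Nothing else is reversed, so O²⁻ should move one place to the right.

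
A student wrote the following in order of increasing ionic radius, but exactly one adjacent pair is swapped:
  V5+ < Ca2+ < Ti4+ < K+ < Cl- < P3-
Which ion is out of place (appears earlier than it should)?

The pair Ca2+, Ti4+ is the wrong way round — they are isoelectronic (18 e⁻) and Ti has more protons than Ca (22 vs 20), making Ti4+ smaller. All other adjacent pairs agree with periodic trends, so Ca2+ is the misplaced ion.

Ca2+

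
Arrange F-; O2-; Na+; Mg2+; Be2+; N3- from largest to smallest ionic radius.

Be2+ has 2 e⁻ (Z=4), Mg2+ has 10 e⁻ (Z=12), Na+ has 10 e⁻ (Z=11), F- has 10 e⁻ (Z=9), O2- has 10 e⁻ (Z=8), N3- has 10 e⁻ (Z=7). Be2+ < Mg2+ (same group, period 2 vs 3); Mg2+ < Na+ (isoelectronic, higher Z=12 is smaller); Na+ < F- (both 10 e⁻, Z=11>9); F- < O2- (isoelectronic, higher Z=9 is smaller); O2- < N3- (isoelectronic, higher Z=8 is smaller).

N3- > O2- > F- > Na+ > Mg2+ > Be2+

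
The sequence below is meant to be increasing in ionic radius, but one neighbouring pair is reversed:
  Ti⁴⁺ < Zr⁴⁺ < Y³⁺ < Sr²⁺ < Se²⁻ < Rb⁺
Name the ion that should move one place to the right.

Se²⁻

The pair Se²⁻, Rb⁺ is the wrong way round — Rb⁺ and Se²⁻ share 36 electrons; the higher nuclear charge on Rb (Z=37) contracts it more, so Rb⁺ < Se²⁻. All other adjacent pairs agree with periodic trends, so Se²⁻ is the misplaced ion.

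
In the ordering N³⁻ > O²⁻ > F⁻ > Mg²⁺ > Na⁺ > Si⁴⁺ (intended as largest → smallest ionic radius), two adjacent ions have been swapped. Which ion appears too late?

Scanning neighbour by neighbour, only Mg²⁺/Na⁺ violates a trend: they are isoelectronic (10 e⁻) and Mg has more protons than Na (12 vs 11), making Mg²⁺ smaller. That makes Na⁺ the one sitting a position late relative to where it belongs.

Na⁺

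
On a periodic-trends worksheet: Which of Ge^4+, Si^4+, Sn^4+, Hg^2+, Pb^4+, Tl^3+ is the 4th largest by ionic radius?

Si^4+: 10 e⁻, Z=14, Ge^4+: 28 e⁻, Z=32, Sn^4+: 46 e⁻, Z=50, Pb^4+: 78 e⁻, Z=82, Tl^3+: 78 e⁻, Z=81, Hg^2+: 78 e⁻, Z=80. Si^4+ < Ge^4+ (same group, period 3 vs 4); Ge^4+ < Sn^4+ (same group, period 4 vs 5); Sn^4+ < Pb^4+ (same group, 1 shell fewer); Pb^4+ < Tl^3+ (both 78 e⁻, Z=82>81); Tl^3+ < Hg^2+ (isoelectronic, higher Z=81 is smaller).
Full ascending order: Si^4+ < Ge^4+ < Sn^4+ < Pb^4+ < Tl^3+ < Hg^2+. Counting from the largest, position 4 is Sn^4+.

Sn^4+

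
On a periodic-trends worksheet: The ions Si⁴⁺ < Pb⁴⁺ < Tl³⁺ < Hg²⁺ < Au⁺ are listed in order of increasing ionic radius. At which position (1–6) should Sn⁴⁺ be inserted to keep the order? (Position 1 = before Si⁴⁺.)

2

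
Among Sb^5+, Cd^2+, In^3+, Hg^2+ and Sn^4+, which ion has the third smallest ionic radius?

Work out protons and electrons: Sb^5+: 46 e⁻, Z=51, Sn^4+: 46 e⁻, Z=50, In^3+: 46 e⁻, Z=49, Cd^2+: 46 e⁻, Z=48, Hg^2+: 78 e⁻, Z=80. Sb^5+ < Sn^4+ (isoelectronic, higher Z=51 is smaller); Sn^4+ < In^3+ (isoelectronic, higher Z=50 is smaller); In^3+ < Cd^2+ (both 46 e⁻, Z=49>48); Cd^2+ < Hg^2+ (same group, period 5 vs 6).
So the order is Sb^5+ < Sn^4+ < In^3+ < Cd^2+ < Hg^2+; the 3rd-smallest ion is In^3+.

In^3+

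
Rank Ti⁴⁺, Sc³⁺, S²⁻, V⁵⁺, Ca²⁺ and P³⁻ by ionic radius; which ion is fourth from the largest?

Isoelectronic series (18 e⁻ each). Size is set by nuclear charge: more protons means a smaller ion. V⁵⁺ (Z=23), Ti⁴⁺ (Z=22), Sc³⁺ (Z=21), Ca²⁺ (Z=20), S²⁻ (Z=16), P³⁻ (Z=15).
So the order is V⁵⁺ < Ti⁴⁺ < Sc³⁺ < Ca²⁺ < S²⁻ < P³⁻; the 4th-largest ion is Sc³⁺.

Sc³⁺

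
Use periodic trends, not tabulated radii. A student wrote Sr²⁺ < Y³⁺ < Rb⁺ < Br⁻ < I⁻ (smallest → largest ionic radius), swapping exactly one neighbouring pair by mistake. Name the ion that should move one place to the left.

Y³⁺

Check each adjacent pair. Sr²⁺ and Y³⁺ are reversed: Y³⁺ and Sr²⁺ share 36 electrons; the higher nuclear charge on Y (Z=39) contracts it more, so Y³⁺ < Sr²⁺. No other neighbouring pair contradicts the periodic trends, so Y³⁺ is the ion listed too late.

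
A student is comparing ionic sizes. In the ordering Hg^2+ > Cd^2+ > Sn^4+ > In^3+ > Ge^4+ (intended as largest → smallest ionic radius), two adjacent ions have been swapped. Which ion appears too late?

Compare adjacent ions: both have 46 electrons but Z(Sn)=50 > Z(In)=49, so Sn^4+ should be the smaller of the two — yet in this decreasing list Sn^4+ sits before In^3+. Nothing else is reversed, so In^3+ should move one place to the left.

In^3+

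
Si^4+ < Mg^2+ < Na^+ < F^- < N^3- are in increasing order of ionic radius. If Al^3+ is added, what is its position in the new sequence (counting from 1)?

Each ion has 10 electrons. The ranking follows nuclear charge in reverse — greater Z gives a smaller radius. Si^4+ (Z=14), Al^3+ (Z=13), Mg^2+ (Z=12), Na^+ (Z=11), F^- (Z=9), N^3- (Z=7).
Merged order: Si^4+ < Al^3+ < Mg^2+ < Na^+ < F^- < N^3- — Al^3+ is number 2.

2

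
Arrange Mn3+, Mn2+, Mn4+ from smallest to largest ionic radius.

Mn4+ < Mn3+ < Mn2+

These are all Mn ions. Removing more electrons (higher positive charge) pulls the remaining electrons in closer, so Mn4+ is smallest and Mn2+ is largest.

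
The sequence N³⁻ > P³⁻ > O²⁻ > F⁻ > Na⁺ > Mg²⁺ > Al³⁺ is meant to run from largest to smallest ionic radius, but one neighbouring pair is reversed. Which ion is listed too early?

N³⁻

Compare adjacent ions: same group and charge — period 2 sits above period 3, so N³⁻ is smaller — yet in this decreasing list N³⁻ sits before P³⁻. Nothing else is reversed, so N³⁻ should move one place to the right.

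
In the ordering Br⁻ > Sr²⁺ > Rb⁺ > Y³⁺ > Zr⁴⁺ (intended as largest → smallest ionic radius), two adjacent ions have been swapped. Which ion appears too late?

The pair Sr²⁺, Rb⁺ is the wrong way round — Sr²⁺ and Rb⁺ share 36 electrons; the higher nuclear charge on Sr (Z=38) contracts it more, so Sr²⁺ < Rb⁺. All other adjacent pairs agree with periodic trends, so Rb⁺ is the misplaced ion.

Rb⁺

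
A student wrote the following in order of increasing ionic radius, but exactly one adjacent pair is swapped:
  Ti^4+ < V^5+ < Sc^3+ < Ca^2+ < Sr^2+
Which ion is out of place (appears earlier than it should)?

Ti^4+

Scanning neighbour by neighbour, only Ti^4+/V^5+ violates a trend: V^5+ and Ti^4+ share 18 electrons; the higher nuclear charge on V (Z=23) contracts it more, so V^5+ < Ti^4+. That makes Ti^4+ the one sitting a position early relative to where it belongs.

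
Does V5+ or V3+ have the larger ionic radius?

V3+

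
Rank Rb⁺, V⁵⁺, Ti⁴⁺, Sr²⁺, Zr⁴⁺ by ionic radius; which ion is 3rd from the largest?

V⁵⁺: 18 e⁻, Z=23, Ti⁴⁺: 18 e⁻, Z=22, Zr⁴⁺: 36 e⁻, Z=40, Sr²⁺: 36 e⁻, Z=38, Rb⁺: 36 e⁻, Z=37. V⁵⁺ < Ti⁴⁺ (both 18 e⁻, Z=23>22); Ti⁴⁺ < Zr⁴⁺ (same group, 1 shell fewer); Zr⁴⁺ < Sr²⁺ (both 36 e⁻, Z=40>38); Sr²⁺ < Rb⁺ (both 36 e⁻, Z=38>37).
Full ascending order: V⁵⁺ < Ti⁴⁺ < Zr⁴⁺ < Sr²⁺ < Rb⁺. Counting from the largest, position 3 is Zr⁴⁺.

Zr⁴⁺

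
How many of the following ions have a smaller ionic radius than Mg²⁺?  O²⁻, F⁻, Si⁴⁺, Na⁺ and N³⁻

1

Isoelectronic series (10 e⁻ each). Size is set by nuclear charge: more protons means a smaller ion. Si⁴⁺ (Z=14), Mg²⁺ (Z=12), Na⁺ (Z=11), F⁻ (Z=9), O²⁻ (Z=8), N³⁻ (Z=7).
Overall: Si⁴⁺ < Mg²⁺ < Na⁺ < F⁻ < O²⁻ < N³⁻. Mg²⁺ has 1 below it and 4 above. Count: 1.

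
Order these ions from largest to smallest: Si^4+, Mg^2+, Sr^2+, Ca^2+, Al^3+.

Sr^2+ > Ca^2+ > Mg^2+ > Al^3+ > Si^4+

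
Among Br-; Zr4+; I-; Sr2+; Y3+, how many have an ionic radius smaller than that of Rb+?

3

Zr4+ has 36 e⁻ (Z=40), Y3+ has 36 e⁻ (Z=39), Sr2+ has 36 e⁻ (Z=38), Rb+ has 36 e⁻ (Z=37), Br- has 36 e⁻ (Z=35), I- has 54 e⁻ (Z=53). Zr4+ < Y3+ (both 36 e⁻, Z=40>39); Y3+ < Sr2+ (isoelectronic, higher Z=39 is smaller); Sr2+ < Rb+ (both 36 e⁻, Z=38>37); Rb+ < Br- (isoelectronic, higher Z=37 is smaller); Br- < I- (same group, 1 shell fewer).
Ordering all of them (including Rb+) by radius gives Zr4+ < Y3+ < Sr2+ < Rb+ < Br- < I-. So 3 are smaller.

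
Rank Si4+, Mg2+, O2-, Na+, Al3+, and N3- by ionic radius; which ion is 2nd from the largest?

O2-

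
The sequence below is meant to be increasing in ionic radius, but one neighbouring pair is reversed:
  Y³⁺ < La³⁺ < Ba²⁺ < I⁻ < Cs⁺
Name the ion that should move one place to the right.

Compare adjacent ions: both have 54 electrons but Z(Cs)=55 > Z(I)=53, so Cs⁺ should be the smaller of the two — yet in this increasing list I⁻ sits before Cs⁺. Nothing else is reversed, so I⁻ should move one place to the right.

I⁻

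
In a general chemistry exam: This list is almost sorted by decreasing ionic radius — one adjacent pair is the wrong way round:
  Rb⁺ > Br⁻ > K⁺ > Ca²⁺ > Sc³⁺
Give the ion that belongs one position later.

Rb⁺

Scanning neighbour by neighbour, only Rb⁺/Br⁻ violates a trend: both have 36 electrons but Z(Rb)=37 > Z(Br)=35, so Rb⁺ should be the smaller of the two. That makes Rb⁺ the one sitting a position early relative to where it belongs.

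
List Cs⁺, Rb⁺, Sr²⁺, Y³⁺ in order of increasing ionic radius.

Y³⁺ < Sr²⁺ < Rb⁺ < Cs⁺

First list Z and electron count for each: Y³⁺ has 36 e⁻ (Z=39), Sr²⁺ has 36 e⁻ (Z=38), Rb⁺ has 36 e⁻ (Z=37), Cs⁺ has 54 e⁻ (Z=55). Y³⁺ < Sr²⁺ (isoelectronic, higher Z=39 is smaller); Sr²⁺ < Rb⁺ (isoelectronic, higher Z=38 is smaller); Rb⁺ < Cs⁺ (same group, 1 shell fewer).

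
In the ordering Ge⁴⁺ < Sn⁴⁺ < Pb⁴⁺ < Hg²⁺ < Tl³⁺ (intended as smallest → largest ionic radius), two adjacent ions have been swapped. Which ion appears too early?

The pair Hg²⁺, Tl³⁺ is the wrong way round — they are isoelectronic (78 e⁻) and Tl has more protons than Hg (81 vs 80), making Tl³⁺ smaller. All other adjacent pairs agree with periodic trends, so Hg²⁺ is the misplaced ion.

Hg²⁺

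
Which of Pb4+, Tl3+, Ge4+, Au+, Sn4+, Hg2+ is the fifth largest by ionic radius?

Sn4+

Tabulating Z and e⁻: Ge4+ has 28 e⁻ (Z=32), Sn4+ has 46 e⁻ (Z=50), Pb4+ has 78 e⁻ (Z=82), Tl3+ has 78 e⁻ (Z=81), Hg2+ has 78 e⁻ (Z=80), Au+ has 78 e⁻ (Z=79). Ge4+ < Sn4+ (same group, 1 shell fewer); Sn4+ < Pb4+ (same group, period 5 vs 6); Pb4+ < Tl3+ (isoelectronic, higher Z=82 is smaller); Tl3+ < Hg2+ (both 78 e⁻, Z=81>80); Hg2+ < Au+ (both 78 e⁻, Z=80>79).
So the order is Ge4+ < Sn4+ < Pb4+ < Tl3+ < Hg2+ < Au+; the 5th-largest ion is Sn4+.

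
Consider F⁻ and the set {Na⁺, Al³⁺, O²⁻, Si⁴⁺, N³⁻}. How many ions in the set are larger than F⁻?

2

Each ion has 10 electrons. The ranking follows nuclear charge in reverse — greater Z gives a smaller radius. Si⁴⁺ (Z=14), Al³⁺ (Z=13), Na⁺ (Z=11), F⁻ (Z=9), O²⁻ (Z=8), N³⁻ (Z=7).
Relative to F⁻, the ions that are larger are O²⁻, N³⁻. That's 2.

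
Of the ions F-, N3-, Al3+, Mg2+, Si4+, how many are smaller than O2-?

All of these have 10 electrons (isoelectronic). With the same electron cloud, the ion with the most protons pulls it in tightest. Nuclear charges: Si4+ (Z=14), Al3+ (Z=13), Mg2+ (Z=12), F- (Z=9), O2- (Z=8), N3- (Z=7). Highest Z is smallest.
Overall: Si4+ < Al3+ < Mg2+ < F- < O2- < N3-. O2- has 4 below it and 1 above. Count: 4.

4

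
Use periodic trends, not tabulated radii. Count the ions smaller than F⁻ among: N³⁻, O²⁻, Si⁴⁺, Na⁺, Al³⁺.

Isoelectronic series (10 e⁻ each). Size is set by nuclear charge: more protons means a smaller ion. Si⁴⁺ (Z=14), Al³⁺ (Z=13), Na⁺ (Z=11), F⁻ (Z=9), O²⁻ (Z=8), N³⁻ (Z=7).
Ordering all of them (including F⁻) by radius gives Si⁴⁺ < Al³⁺ < Na⁺ < F⁻ < O²⁻ < N³⁻. Count: 3.

3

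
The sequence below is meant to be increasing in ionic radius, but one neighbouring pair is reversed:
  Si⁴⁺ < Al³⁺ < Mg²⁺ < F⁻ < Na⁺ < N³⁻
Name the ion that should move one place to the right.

Scanning neighbour by neighbour, only F⁻/Na⁺ violates a trend: they are isoelectronic (10 e⁻) and Na has more protons than F (11 vs 9), making Na⁺ smaller. That makes F⁻ the one sitting a position early relative to where it belongs.

F⁻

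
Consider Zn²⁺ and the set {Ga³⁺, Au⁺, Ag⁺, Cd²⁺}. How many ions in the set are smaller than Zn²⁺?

Electron counts and nuclear charges: Ga³⁺ has 28 e⁻ (Z=31), Zn²⁺ has 28 e⁻ (Z=30), Cd²⁺ has 46 e⁻ (Z=48), Ag⁺ has 46 e⁻ (Z=47), Au⁺ has 78 e⁻ (Z=79). Ga³⁺ < Zn²⁺ (both 28 e⁻, Z=31>30); Zn²⁺ < Cd²⁺ (same group, period 4 vs 5); Cd²⁺ < Ag⁺ (both 46 e⁻, Z=48>47); Ag⁺ < Au⁺ (same group, period 5 vs 6).
Relative to Zn²⁺, the ions that are smaller are Ga³⁺. That's 1.

1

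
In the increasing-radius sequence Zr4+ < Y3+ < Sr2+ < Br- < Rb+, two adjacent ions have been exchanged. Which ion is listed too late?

Check each adjacent pair. Br- and Rb+ are reversed: Rb+ and Br- share 36 electrons; the higher nuclear charge on Rb (Z=37) contracts it more, so Rb+ < Br-. No other neighbouring pair contradicts the periodic trends, so Rb+ is the ion listed too late.

Rb+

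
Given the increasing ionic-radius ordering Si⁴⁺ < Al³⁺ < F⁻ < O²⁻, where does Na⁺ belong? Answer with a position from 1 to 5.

3

Isoelectronic series (10 e⁻ each). Size is set by nuclear charge: more protons means a smaller ion. Si⁴⁺ (Z=14), Al³⁺ (Z=13), Na⁺ (Z=11), F⁻ (Z=9), O²⁻ (Z=8).
Putting Na⁺ in gives Si⁴⁺ < Al³⁺ < Na⁺ < F⁻ < O²⁻; it lands at slot 3.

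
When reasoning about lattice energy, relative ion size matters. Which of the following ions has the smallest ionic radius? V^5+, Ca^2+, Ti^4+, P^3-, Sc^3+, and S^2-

V^5+

Each ion has 18 electrons. The ranking follows nuclear charge in reverse — greater Z gives a smaller radius. V^5+ (Z=23), Ti^4+ (Z=22), Sc^3+ (Z=21), Ca^2+ (Z=20), S^2- (Z=16), P^3- (Z=15).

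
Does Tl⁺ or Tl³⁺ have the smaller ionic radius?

Tl³⁺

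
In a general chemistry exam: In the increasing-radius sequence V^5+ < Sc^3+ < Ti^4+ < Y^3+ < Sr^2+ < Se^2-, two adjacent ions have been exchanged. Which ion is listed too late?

Check each adjacent pair. Sc^3+ and Ti^4+ are reversed: both have 18 electrons but Z(Ti)=22 > Z(Sc)=21, so Ti^4+ should be the smaller of the two. No other neighbouring pair contradicts the periodic trends, so Ti^4+ is the ion listed too late.

Ti^4+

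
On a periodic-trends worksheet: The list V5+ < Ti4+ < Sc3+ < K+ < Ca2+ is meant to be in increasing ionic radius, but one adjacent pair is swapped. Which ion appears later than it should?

Ca2+

Check each adjacent pair. K+ and Ca2+ are reversed: both have 18 electrons but Z(Ca)=20 > Z(K)=19, so Ca2+ should be the smaller of the two. No other neighbouring pair contradicts the periodic trends, so Ca2+ is the ion listed too late.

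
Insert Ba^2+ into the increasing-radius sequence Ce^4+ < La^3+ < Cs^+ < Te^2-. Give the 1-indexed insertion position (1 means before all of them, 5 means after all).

3

Each ion has 54 electrons. The ranking follows nuclear charge in reverse — greater Z gives a smaller radius. Ce^4+ (Z=58), La^3+ (Z=57), Ba^2+ (Z=56), Cs^+ (Z=55), Te^2- (Z=52).
With Ba^2+ included the full order is Ce^4+ < La^3+ < Ba^2+ < Cs^+ < Te^2-, so it takes position 3.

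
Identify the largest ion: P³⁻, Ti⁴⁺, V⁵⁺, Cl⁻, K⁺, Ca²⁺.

P³⁻

Isoelectronic series (18 e⁻ each). Size is set by nuclear charge: more protons means a smaller ion. V⁵⁺ (Z=23), Ti⁴⁺ (Z=22), Ca²⁺ (Z=20), K⁺ (Z=19), Cl⁻ (Z=17), P³⁻ (Z=15).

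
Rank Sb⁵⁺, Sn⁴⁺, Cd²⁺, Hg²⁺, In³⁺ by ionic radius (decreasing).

Work out protons and electrons: Sb⁵⁺ has 46 e⁻ (Z=51), Sn⁴⁺ has 46 e⁻ (Z=50), In³⁺ has 46 e⁻ (Z=49), Cd²⁺ has 46 e⁻ (Z=48), Hg²⁺ has 78 e⁻ (Z=80). Sb⁵⁺ < Sn⁴⁺ (both 46 e⁻, Z=51>50); Sn⁴⁺ < In³⁺ (isoelectronic, higher Z=50 is smaller); In³⁺ < Cd²⁺ (both 46 e⁻, Z=49>48); Cd²⁺ < Hg²⁺ (same group, 1 shell fewer).

Hg²⁺ > Cd²⁺ > In³⁺ > Sn⁴⁺ > Sb⁵⁺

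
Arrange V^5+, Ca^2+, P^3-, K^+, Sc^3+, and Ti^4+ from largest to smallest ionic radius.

P^3- > K^+ > Ca^2+ > Sc^3+ > Ti^4+ > V^5+

Each ion has 18 electrons. The ranking follows nuclear charge in reverse — greater Z gives a smaller radius. V^5+ (Z=23), Ti^4+ (Z=22), Sc^3+ (Z=21), Ca^2+ (Z=20), K^+ (Z=19), P^3- (Z=15).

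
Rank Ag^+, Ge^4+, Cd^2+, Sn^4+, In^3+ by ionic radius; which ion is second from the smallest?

Sn^4+

Work out protons and electrons: Ge^4+ (Z=32, 28 e⁻), Sn^4+ (Z=50, 46 e⁻), In^3+ (Z=49, 46 e⁻), Cd^2+ (Z=48, 46 e⁻), Ag^+ (Z=47, 46 e⁻). Ge^4+ < Sn^4+ (same group, 1 shell fewer); Sn^4+ < In^3+ (isoelectronic, higher Z=50 is smaller); In^3+ < Cd^2+ (isoelectronic, higher Z=49 is smaller); Cd^2+ < Ag^+ (isoelectronic, higher Z=48 is smaller).
That gives Ge^4+ < Sn^4+ < In^3+ < Cd^2+ < Ag^+. From the smallest end, number 2 is Sn^4+.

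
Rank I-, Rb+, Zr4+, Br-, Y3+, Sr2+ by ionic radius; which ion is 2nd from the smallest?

Y3+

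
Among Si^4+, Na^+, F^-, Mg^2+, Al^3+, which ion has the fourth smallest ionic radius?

Na^+

These species are isoelectronic with 10 electrons. The only difference is the number of protons: Si^4+ (Z=14), Al^3+ (Z=13), Mg^2+ (Z=12), Na^+ (Z=11), F^- (Z=9). The strongest nuclear pull (Si^4+) gives the smallest ion.
That gives Si^4+ < Al^3+ < Mg^2+ < Na^+ < F^-. From the smallest end, number 4 is Na^+.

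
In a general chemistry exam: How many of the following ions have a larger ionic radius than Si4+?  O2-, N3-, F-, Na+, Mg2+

Each ion has 10 electrons. The ranking follows nuclear charge in reverse — greater Z gives a smaller radius. Si4+ (Z=14), Mg2+ (Z=12), Na+ (Z=11), F- (Z=9), O2- (Z=8), N3- (Z=7).
Overall: Si4+ < Mg2+ < Na+ < F- < O2- < N3-. Si4+ has 0 below it and 5 above. Count: 5.

5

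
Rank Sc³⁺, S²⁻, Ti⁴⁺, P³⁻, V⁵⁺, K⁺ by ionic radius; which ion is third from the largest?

K⁺

Isoelectronic series (18 e⁻ each). Size is set by nuclear charge: more protons means a smaller ion. V⁵⁺ (Z=23), Ti⁴⁺ (Z=22), Sc³⁺ (Z=21), K⁺ (Z=19), S²⁻ (Z=16), P³⁻ (Z=15).
That gives V⁵⁺ < Ti⁴⁺ < Sc³⁺ < K⁺ < S²⁻ < P³⁻. From the largest end, number 3 is K⁺.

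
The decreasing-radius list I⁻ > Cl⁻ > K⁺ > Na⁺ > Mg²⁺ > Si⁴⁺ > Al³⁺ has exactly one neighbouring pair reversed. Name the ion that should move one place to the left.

Al³⁺

Scanning neighbour by neighbour, only Si⁴⁺/Al³⁺ violates a trend: Si⁴⁺ and Al³⁺ share 10 electrons; the higher nuclear charge on Si (Z=14) contracts it more, so Si⁴⁺ < Al³⁺. That makes Al³⁺ the one sitting a position late relative to where it belongs.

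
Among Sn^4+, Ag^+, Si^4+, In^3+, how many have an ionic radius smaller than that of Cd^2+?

3

Si^4+ has 10 e⁻ (Z=14), Sn^4+ has 46 e⁻ (Z=50), In^3+ has 46 e⁻ (Z=49), Cd^2+ has 46 e⁻ (Z=48), Ag^+ has 46 e⁻ (Z=47). Si^4+ < Sn^4+ (same group, 2 shells fewer); Sn^4+ < In^3+ (both 46 e⁻, Z=50>49); In^3+ < Cd^2+ (isoelectronic, higher Z=49 is smaller); Cd^2+ < Ag^+ (isoelectronic, higher Z=48 is smaller).
Relative to Cd^2+, the ions that are smaller are Si^4+, Sn^4+, In^3+. That's 3.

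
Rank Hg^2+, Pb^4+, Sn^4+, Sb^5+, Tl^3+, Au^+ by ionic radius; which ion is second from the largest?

Work out protons and electrons: Sb^5+ has 46 e⁻ (Z=51), Sn^4+ has 46 e⁻ (Z=50), Pb^4+ has 78 e⁻ (Z=82), Tl^3+ has 78 e⁻ (Z=81), Hg^2+ has 78 e⁻ (Z=80), Au^+ has 78 e⁻ (Z=79). Sb^5+ < Sn^4+ (isoelectronic, higher Z=51 is smaller); Sn^4+ < Pb^4+ (same group, 1 shell fewer); Pb^4+ < Tl^3+ (both 78 e⁻, Z=82>81); Tl^3+ < Hg^2+ (both 78 e⁻, Z=81>80); Hg^2+ < Au^+ (both 78 e⁻, Z=80>79).
That gives Sb^5+ < Sn^4+ < Pb^4+ < Tl^3+ < Hg^2+ < Au^+. From the largest end, number 2 is Hg^2+.

Hg^2+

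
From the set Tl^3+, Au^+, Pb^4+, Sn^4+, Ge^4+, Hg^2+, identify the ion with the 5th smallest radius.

Ge^4+ has 28 e⁻ (Z=32), Sn^4+ has 46 e⁻ (Z=50), Pb^4+ has 78 e⁻ (Z=82), Tl^3+ has 78 e⁻ (Z=81), Hg^2+ has 78 e⁻ (Z=80), Au^+ has 78 e⁻ (Z=79). Ge^4+ < Sn^4+ (same group, period 4 vs 5); Sn^4+ < Pb^4+ (same group, period 5 vs 6); Pb^4+ < Tl^3+ (both 78 e⁻, Z=82>81); Tl^3+ < Hg^2+ (both 78 e⁻, Z=81>80); Hg^2+ < Au^+ (both 78 e⁻, Z=80>79).
Ordering: Ge^4+ < Sn^4+ < Pb^4+ < Tl^3+ < Hg^2+ < Au^+. The 5th smallest is Hg^2+.

Hg^2+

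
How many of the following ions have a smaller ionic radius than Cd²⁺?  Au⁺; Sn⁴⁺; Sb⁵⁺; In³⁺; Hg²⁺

Electron counts and nuclear charges: Sb⁵⁺: 46 e⁻, Z=51, Sn⁴⁺: 46 e⁻, Z=50, In³⁺: 46 e⁻, Z=49, Cd²⁺: 46 e⁻, Z=48, Hg²⁺: 78 e⁻, Z=80, Au⁺: 78 e⁻, Z=79. Sb⁵⁺ < Sn⁴⁺ (both 46 e⁻, Z=51>50); Sn⁴⁺ < In³⁺ (both 46 e⁻, Z=50>49); In³⁺ < Cd²⁺ (isoelectronic, higher Z=49 is smaller); Cd²⁺ < Hg²⁺ (same group, period 5 vs 6); Hg²⁺ < Au⁺ (both 78 e⁻, Z=80>79).
Ordering all of them (including Cd²⁺) by radius gives Sb⁵⁺ < Sn⁴⁺ < In³⁺ < Cd²⁺ < Hg²⁺ < Au⁺. That's 3.

3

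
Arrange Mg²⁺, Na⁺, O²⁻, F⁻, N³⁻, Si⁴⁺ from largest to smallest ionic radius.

N³⁻ > O²⁻ > F⁻ > Na⁺ > Mg²⁺ > Si⁴⁺

These species are isoelectronic with 10 electrons. The only difference is the number of protons: Si⁴⁺ (Z=14), Mg²⁺ (Z=12), Na⁺ (Z=11), F⁻ (Z=9), O²⁻ (Z=8), N³⁻ (Z=7). The strongest nuclear pull (Si⁴⁺) gives the smallest ion.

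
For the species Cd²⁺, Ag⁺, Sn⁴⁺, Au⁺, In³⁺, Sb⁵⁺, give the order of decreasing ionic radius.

Au⁺ > Ag⁺ > Cd²⁺ > In³⁺ > Sn⁴⁺ > Sb⁵⁺

First list Z and electron count for each: Sb⁵⁺ (Z=51, 46 e⁻), Sn⁴⁺ (Z=50, 46 e⁻), In³⁺ (Z=49, 46 e⁻), Cd²⁺ (Z=48, 46 e⁻), Ag⁺ (Z=47, 46 e⁻), Au⁺ (Z=79, 78 e⁻). Sb⁵⁺ < Sn⁴⁺ (both 46 e⁻, Z=51>50); Sn⁴⁺ < In³⁺ (isoelectronic, higher Z=50 is smaller); In³⁺ < Cd²⁺ (isoelectronic, higher Z=49 is smaller); Cd²⁺ < Ag⁺ (isoelectronic, higher Z=48 is smaller); Ag⁺ < Au⁺ (same group, period 5 vs 6).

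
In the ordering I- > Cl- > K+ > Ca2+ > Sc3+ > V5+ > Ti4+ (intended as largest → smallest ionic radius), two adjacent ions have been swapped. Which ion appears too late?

Ti4+

Check each adjacent pair. V5+ and Ti4+ are reversed: V5+ and Ti4+ share 18 electrons; the higher nuclear charge on V (Z=23) contracts it more, so V5+ < Ti4+. No other neighbouring pair contradicts the periodic trends, so Ti4+ is the ion listed too late.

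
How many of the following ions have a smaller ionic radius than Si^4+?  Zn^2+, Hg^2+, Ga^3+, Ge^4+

0

Tabulating Z and e⁻: Si^4+ has 10 e⁻ (Z=14), Ge^4+ has 28 e⁻ (Z=32), Ga^3+ has 28 e⁻ (Z=31), Zn^2+ has 28 e⁻ (Z=30), Hg^2+ has 78 e⁻ (Z=80). Si^4+ < Ge^4+ (same group, 1 shell fewer); Ge^4+ < Ga^3+ (isoelectronic, higher Z=32 is smaller); Ga^3+ < Zn^2+ (isoelectronic, higher Z=31 is smaller); Zn^2+ < Hg^2+ (same group, 2 shells fewer).
Placing each against Si^4+: smaller — none; larger — Ge^4+, Ga^3+, Zn^2+, Hg^2+. That's 0.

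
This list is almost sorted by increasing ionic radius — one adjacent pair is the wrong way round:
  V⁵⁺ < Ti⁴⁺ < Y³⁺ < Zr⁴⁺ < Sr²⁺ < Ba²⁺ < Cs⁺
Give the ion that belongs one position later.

Y³⁺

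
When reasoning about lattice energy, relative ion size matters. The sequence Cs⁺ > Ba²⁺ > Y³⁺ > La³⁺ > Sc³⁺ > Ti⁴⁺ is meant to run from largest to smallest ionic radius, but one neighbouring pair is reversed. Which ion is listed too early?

Check each adjacent pair. Y³⁺ and La³⁺ are reversed: same group and charge — period 5 sits above period 6, so Y³⁺ is smaller. No other neighbouring pair contradicts the periodic trends, so Y³⁺ is the ion listed too early.

Y³⁺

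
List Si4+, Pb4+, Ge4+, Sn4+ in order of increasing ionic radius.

Si4+ < Ge4+ < Sn4+ < Pb4+

Same group, same charge. Going down the group adds an extra shell of electrons, so the ion gets larger: Si4+ is highest in the group and smallest.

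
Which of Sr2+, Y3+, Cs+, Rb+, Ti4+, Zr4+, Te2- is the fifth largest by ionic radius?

Y3+

First list Z and electron count for each: Ti4+ has 18 e⁻ (Z=22), Zr4+ has 36 e⁻ (Z=40), Y3+ has 36 e⁻ (Z=39), Sr2+ has 36 e⁻ (Z=38), Rb+ has 36 e⁻ (Z=37), Cs+ has 54 e⁻ (Z=55), Te2- has 54 e⁻ (Z=52). Ti4+ < Zr4+ (same group, period 4 vs 5); Zr4+ < Y3+ (isoelectronic, higher Z=40 is smaller); Y3+ < Sr2+ (both 36 e⁻, Z=39>38); Sr2+ < Rb+ (isoelectronic, higher Z=38 is smaller); Rb+ < Cs+ (same group, 1 shell fewer); Cs+ < Te2- (both 54 e⁻, Z=55>52).
So the order is Ti4+ < Zr4+ < Y3+ < Sr2+ < Rb+ < Cs+ < Te2-; the 5th-largest ion is Y3+.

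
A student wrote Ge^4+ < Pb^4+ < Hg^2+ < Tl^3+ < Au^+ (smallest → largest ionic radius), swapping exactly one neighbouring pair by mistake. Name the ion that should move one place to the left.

Tl^3+

Check each adjacent pair. Hg^2+ and Tl^3+ are reversed: both have 78 electrons but Z(Tl)=81 > Z(Hg)=80, so Tl^3+ should be the smaller of the two. No other neighbouring pair contradicts the periodic trends, so Tl^3+ is the ion listed too late.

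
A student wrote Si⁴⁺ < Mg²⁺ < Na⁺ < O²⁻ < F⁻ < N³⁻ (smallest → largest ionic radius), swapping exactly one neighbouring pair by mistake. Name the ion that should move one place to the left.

Check each adjacent pair. O²⁻ and F⁻ are reversed: both have 10 electrons but Z(F)=9 > Z(O)=8, so F⁻ should be the smaller of the two. No other neighbouring pair contradicts the periodic trends, so F⁻ is the ion listed too late.

F⁻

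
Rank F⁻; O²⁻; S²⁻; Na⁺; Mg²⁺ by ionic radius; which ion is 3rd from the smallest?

F⁻

Work out protons and electrons: Mg²⁺: 10 e⁻, Z=12, Na⁺: 10 e⁻, Z=11, F⁻: 10 e⁻, Z=9, O²⁻: 10 e⁻, Z=8, S²⁻: 18 e⁻, Z=16. Mg²⁺ < Na⁺ (isoelectronic, higher Z=12 is smaller); Na⁺ < F⁻ (isoelectronic, higher Z=11 is smaller); F⁻ < O²⁻ (isoelectronic, higher Z=9 is smaller); O²⁻ < S²⁻ (same group, period 2 vs 3).
Full ascending order: Mg²⁺ < Na⁺ < F⁻ < O²⁻ < S²⁻. Counting from the smallest, position 3 is F⁻.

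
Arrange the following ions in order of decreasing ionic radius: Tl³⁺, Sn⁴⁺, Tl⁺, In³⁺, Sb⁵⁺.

Tl⁺ > Tl³⁺ > In³⁺ > Sn⁴⁺ > Sb⁵⁺

Work out protons and electrons: Sb⁵⁺: 46 e⁻, Z=51, Sn⁴⁺: 46 e⁻, Z=50, In³⁺: 46 e⁻, Z=49, Tl³⁺: 78 e⁻, Z=81, Tl⁺: 80 e⁻, Z=81. Sb⁵⁺ < Sn⁴⁺ (isoelectronic, higher Z=51 is smaller); Sn⁴⁺ < In³⁺ (isoelectronic, higher Z=50 is smaller); In³⁺ < Tl³⁺ (same group, 1 shell fewer); Tl³⁺ < Tl⁺ (higher charge on the same element).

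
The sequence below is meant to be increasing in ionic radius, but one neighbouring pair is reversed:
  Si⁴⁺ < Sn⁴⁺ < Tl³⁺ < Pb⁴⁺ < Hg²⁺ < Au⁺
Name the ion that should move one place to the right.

Check each adjacent pair. Tl³⁺ and Pb⁴⁺ are reversed: both have 78 electrons but Z(Pb)=82 > Z(Tl)=81, so Pb⁴⁺ should be the smaller of the two. No other neighbouring pair contradicts the periodic trends, so Tl³⁺ is the ion listed too early.

Tl³⁺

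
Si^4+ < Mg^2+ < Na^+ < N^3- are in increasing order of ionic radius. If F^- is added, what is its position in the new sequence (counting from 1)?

4

All of these have 10 electrons (isoelectronic). With the same electron cloud, the ion with the most protons pulls it in tightest. Nuclear charges: Si^4+ (Z=14), Mg^2+ (Z=12), Na^+ (Z=11), F^- (Z=9), N^3- (Z=7). Highest Z is smallest.
With F^- included the full order is Si^4+ < Mg^2+ < Na^+ < F^- < N^3-, so it takes position 4.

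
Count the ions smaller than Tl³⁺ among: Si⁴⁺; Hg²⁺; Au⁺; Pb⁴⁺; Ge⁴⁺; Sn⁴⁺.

4

Tabulating Z and e⁻: Si⁴⁺ (Z=14, 10 e⁻), Ge⁴⁺ (Z=32, 28 e⁻), Sn⁴⁺ (Z=50, 46 e⁻), Pb⁴⁺ (Z=82, 78 e⁻), Tl³⁺ (Z=81, 78 e⁻), Hg²⁺ (Z=80, 78 e⁻), Au⁺ (Z=79, 78 e⁻). Si⁴⁺ < Ge⁴⁺ (same group, 1 shell fewer); Ge⁴⁺ < Sn⁴⁺ (same group, 1 shell fewer); Sn⁴⁺ < Pb⁴⁺ (same group, 1 shell fewer); Pb⁴⁺ < Tl³⁺ (both 78 e⁻, Z=82>81); Tl³⁺ < Hg²⁺ (both 78 e⁻, Z=81>80); Hg²⁺ < Au⁺ (isoelectronic, higher Z=80 is smaller).
Overall: Si⁴⁺ < Ge⁴⁺ < Sn⁴⁺ < Pb⁴⁺ < Tl³⁺ < Hg²⁺ < Au⁺. Tl³⁺ has 4 below it and 2 above. So 4 are smaller.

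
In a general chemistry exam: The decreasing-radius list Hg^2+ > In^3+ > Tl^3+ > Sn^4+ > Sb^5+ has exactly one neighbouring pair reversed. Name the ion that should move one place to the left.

Scanning neighbour by neighbour, only In^3+/Tl^3+ violates a trend: In^3+ and Tl^3+ are in one column with the same charge; the lighter period-5 ion has one fewer shell and is smaller. That makes Tl^3+ the one sitting a position late relative to where it belongs.

Tl^3+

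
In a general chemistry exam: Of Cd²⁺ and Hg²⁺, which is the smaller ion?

Cd²⁺

All are in the same group with charge +2. Radius grows down the group as n (the outermost shell) increases.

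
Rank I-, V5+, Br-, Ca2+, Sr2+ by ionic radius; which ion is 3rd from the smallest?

Sr2+

First list Z and electron count for each: V5+ (Z=23, 18 e⁻), Ca2+ (Z=20, 18 e⁻), Sr2+ (Z=38, 36 e⁻), Br- (Z=35, 36 e⁻), I- (Z=53, 54 e⁻). V5+ < Ca2+ (both 18 e⁻, Z=23>20); Ca2+ < Sr2+ (same group, 1 shell fewer); Sr2+ < Br- (both 36 e⁻, Z=38>35); Br- < I- (same group, 1 shell fewer).
So the order is V5+ < Ca2+ < Sr2+ < Br- < I-; the 3rd-smallest ion is Sr2+.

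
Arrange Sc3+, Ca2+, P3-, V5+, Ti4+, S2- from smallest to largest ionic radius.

V5+ < Ti4+ < Sc3+ < Ca2+ < S2- < P3-

These species are isoelectronic with 18 electrons. The only difference is the number of protons: V5+ (Z=23), Ti4+ (Z=22), Sc3+ (Z=21), Ca2+ (Z=20), S2- (Z=16), P3- (Z=15). The strongest nuclear pull (V5+) gives the smallest ion.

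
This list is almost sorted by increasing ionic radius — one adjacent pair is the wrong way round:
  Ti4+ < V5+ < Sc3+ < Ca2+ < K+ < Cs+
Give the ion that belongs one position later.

Ti4+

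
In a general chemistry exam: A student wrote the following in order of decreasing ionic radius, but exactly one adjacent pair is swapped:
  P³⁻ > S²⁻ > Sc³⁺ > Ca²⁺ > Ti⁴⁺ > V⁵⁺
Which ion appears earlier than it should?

Sc³⁺

Check each adjacent pair. Sc³⁺ and Ca²⁺ are reversed: they are isoelectronic (18 e⁻) and Sc has more protons than Ca (21 vs 20), making Sc³⁺ smaller. No other neighbouring pair contradicts the periodic trends, so Sc³⁺ is the ion listed too early.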